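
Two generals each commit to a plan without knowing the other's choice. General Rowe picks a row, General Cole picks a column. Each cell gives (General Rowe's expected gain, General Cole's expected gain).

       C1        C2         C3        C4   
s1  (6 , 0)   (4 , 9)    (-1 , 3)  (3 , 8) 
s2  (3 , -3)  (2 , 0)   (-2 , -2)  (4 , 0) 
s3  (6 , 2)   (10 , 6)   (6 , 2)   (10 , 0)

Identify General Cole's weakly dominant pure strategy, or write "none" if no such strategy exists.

C2

C2 vs C1: s1: 9>0, s2: 0>-3, s3: 6>2.
C2 vs C3: s1: 9>3, s2: 0>-2, s3: 6>2.
C2 vs C4: s1: 9>8, s2: 0=0, s3: 6>0.
C2 is at least as good as every other strategy against every opponent action, so it is weakly dominant.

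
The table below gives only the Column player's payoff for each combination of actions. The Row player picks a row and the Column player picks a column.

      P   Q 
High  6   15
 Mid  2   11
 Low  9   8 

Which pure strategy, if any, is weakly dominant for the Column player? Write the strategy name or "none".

none

P fails to dominate Q at High (6<15).
Q fails to dominate P at Low (8<9).
No single strategy dominates all the others.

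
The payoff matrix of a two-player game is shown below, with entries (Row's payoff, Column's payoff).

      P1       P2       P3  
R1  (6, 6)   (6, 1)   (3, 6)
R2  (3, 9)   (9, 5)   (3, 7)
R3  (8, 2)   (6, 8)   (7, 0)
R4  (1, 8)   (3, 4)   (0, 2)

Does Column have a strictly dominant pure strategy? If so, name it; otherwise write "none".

P1 fails to dominate P2 at R3 (2<8).
P2 fails to dominate P1 at R1 (1<6).
P3 fails to dominate P1 at R1 (6=6).
No single strategy dominates all the others.

none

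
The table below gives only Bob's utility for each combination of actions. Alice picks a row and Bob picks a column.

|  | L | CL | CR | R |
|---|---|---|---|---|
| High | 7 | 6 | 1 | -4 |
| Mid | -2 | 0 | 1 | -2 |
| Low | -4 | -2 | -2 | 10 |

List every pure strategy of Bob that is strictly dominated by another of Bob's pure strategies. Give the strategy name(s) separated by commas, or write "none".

none

L: no other strategy beats it everywhere (CL at High (7>6); CR at High (7>1); R at High (7>-4)).
CL is not dominated — it holds its own against L at Mid (0>-2); CR at High (6>1); R at High (6>-4).
CR: no other strategy beats it everywhere (L at Mid (1>-2); CL at Mid (1>0); R at High (1>-4)).
Nothing dominates R: L at Mid (-2=-2); CL at Low (10>-2); CR at Low (10>-2).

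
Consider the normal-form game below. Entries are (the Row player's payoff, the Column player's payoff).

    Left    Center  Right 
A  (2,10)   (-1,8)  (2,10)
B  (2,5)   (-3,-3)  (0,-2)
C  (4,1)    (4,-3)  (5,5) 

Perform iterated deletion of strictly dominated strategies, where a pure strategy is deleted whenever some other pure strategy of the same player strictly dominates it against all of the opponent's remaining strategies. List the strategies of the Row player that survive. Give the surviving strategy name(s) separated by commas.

Row A is eliminated: C beats it against every remaining column (Left: 4>2, Center: 4>-1, Right: 5>2).
For the Row player, C strictly dominates B on the remaining columns (Left: 4>2, Center: 4>-3, Right: 5>0); eliminate B.
For the Column player, Right strictly dominates Left on the remaining rows (C: 5>1); eliminate Left.
The Column player's strategy Center is strictly dominated by Right (C: 5>-3) and is removed.
Among the remaining strategies, none is strictly dominated by another pure strategy of the same player, so the elimination stops.
Surviving strategies — the Row player: {C}; the Column player: {Right}.

C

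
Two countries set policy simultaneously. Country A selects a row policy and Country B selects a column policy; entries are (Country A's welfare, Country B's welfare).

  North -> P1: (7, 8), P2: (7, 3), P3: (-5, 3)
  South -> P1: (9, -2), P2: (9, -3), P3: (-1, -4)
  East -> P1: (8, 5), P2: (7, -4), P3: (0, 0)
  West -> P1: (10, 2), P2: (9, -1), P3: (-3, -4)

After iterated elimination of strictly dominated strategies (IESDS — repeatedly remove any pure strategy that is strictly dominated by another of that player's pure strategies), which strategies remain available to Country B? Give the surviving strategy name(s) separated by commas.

For Country A, South strictly dominates North on the remaining columns (P1: 9>7, P2: 9>7, P3: -1>-5); eliminate North.
For Country B, P1 strictly dominates P2 on the remaining rows (South: -2>-3, East: 5>-4, West: 2>-1); eliminate P2.
For Country B, P1 strictly dominates P3 on the remaining rows (South: -2>-4, East: 5>0, West: 2>-4); eliminate P3.
Row South is eliminated: West beats it against every remaining column (P1: 10>9).
Row East is eliminated: West beats it against every remaining column (P1: 10>8).
Among the remaining strategies, none is strictly dominated by another pure strategy of the same player, so the elimination stops.
Surviving strategies — Country A: {West}; Country B: {P1}.

P1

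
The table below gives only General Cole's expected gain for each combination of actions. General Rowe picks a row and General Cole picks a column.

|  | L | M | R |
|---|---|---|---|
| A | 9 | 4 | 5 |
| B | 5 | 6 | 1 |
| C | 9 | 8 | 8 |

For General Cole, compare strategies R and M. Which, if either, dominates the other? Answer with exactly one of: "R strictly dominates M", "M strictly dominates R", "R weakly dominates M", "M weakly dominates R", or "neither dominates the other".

neither dominates the other

Compare R to M across each choice by General Rowe: A: 5>4, B: 1<6, C: 8=8.
R does better at A but worse at B; neither strategy dominates the other.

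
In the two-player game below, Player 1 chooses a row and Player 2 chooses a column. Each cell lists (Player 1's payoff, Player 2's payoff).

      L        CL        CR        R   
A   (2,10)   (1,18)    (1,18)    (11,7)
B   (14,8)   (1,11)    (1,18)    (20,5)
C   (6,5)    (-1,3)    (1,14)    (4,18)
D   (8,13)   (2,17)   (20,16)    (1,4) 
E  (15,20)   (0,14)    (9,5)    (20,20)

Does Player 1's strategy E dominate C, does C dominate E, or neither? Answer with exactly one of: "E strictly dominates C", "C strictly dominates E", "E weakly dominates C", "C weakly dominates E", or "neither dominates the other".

E strictly dominates C

E's payoffs vs C's, by Player 2's action — L: 15>6, CL: 0>-1, CR: 9>1, R: 20>4.
E gives a strictly higher payoff against every action of Player 2, so E strictly dominates C.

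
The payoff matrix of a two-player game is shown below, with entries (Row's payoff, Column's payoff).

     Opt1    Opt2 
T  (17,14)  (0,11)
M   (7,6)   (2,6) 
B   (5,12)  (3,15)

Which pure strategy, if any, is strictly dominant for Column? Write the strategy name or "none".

Opt1 fails to dominate Opt2 at M (6=6).
Opt2 fails to dominate Opt1 at T (11<14).
No single strategy dominates all the others.

none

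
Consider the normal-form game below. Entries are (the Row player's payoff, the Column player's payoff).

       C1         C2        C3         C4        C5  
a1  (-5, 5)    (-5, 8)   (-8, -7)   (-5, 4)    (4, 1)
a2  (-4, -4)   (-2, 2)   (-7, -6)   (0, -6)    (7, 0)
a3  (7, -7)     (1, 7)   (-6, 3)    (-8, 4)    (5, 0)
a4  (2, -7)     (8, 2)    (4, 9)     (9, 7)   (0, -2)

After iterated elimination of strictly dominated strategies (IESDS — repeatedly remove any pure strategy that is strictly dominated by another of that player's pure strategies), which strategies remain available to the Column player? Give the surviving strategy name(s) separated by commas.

The Row player's strategy a1 is strictly dominated by a2 (C1: -4>-5, C2: -2>-5, C3: -7>-8, C4: 0>-5, C5: 7>4) and is removed.
For the Column player, C2 strictly dominates C1 on the remaining rows (a2: 2>-4, a3: 7>-7, a4: 2>-7); eliminate C1.
For the Column player, C2 strictly dominates C5 on the remaining rows (a2: 2>0, a3: 7>0, a4: 2>-2); eliminate C5.
Row a2 is eliminated: a4 beats it against every remaining column (C2: 8>-2, C3: 4>-7, C4: 9>0).
For the Row player, a4 strictly dominates a3 on the remaining columns (C2: 8>1, C3: 4>-6, C4: 9>-8); eliminate a3.
For the Column player, C3 strictly dominates C2 on the remaining rows (a4: 9>2); eliminate C2.
For the Column player, C3 strictly dominates C4 on the remaining rows (a4: 9>7); eliminate C4.
Among the remaining strategies, none is strictly dominated by another pure strategy of the same player, so the elimination stops.
Surviving strategies — the Row player: {a4}; the Column player: {C3}.

C3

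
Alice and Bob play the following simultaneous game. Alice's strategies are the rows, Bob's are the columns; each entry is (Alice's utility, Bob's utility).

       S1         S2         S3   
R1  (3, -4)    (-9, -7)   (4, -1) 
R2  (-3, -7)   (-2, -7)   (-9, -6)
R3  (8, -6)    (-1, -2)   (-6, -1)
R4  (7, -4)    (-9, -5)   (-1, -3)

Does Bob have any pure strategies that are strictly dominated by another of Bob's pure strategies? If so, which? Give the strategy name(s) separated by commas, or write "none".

S1, S2

S1: dominated, since S3 does at least as well everywhere (R1: -1>-4, R2: -6>-7, R3: -1>-6, R4: -3>-4).
S2: dominated, since S3 does at least as well everywhere (R1: -1>-7, R2: -6>-7, R3: -1>-2, R4: -3>-5).
S3: no other strategy beats it everywhere (S1 at R1 (-1>-4); S2 at R1 (-1>-7)).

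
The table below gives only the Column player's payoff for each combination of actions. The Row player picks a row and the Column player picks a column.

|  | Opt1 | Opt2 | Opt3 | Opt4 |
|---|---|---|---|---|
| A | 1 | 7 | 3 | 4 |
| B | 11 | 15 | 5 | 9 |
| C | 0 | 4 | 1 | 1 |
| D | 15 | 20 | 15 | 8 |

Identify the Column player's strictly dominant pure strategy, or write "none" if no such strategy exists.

Opt2 vs Opt1: A: 7>1, B: 15>11, C: 4>0, D: 20>15.
Opt2 vs Opt3: A: 7>3, B: 15>5, C: 4>1, D: 20>15.
Opt2 vs Opt4: A: 7>4, B: 15>9, C: 4>1, D: 20>8.
Opt2 strictly beats every other strategy against every opponent action, so it is strictly dominant.

Opt2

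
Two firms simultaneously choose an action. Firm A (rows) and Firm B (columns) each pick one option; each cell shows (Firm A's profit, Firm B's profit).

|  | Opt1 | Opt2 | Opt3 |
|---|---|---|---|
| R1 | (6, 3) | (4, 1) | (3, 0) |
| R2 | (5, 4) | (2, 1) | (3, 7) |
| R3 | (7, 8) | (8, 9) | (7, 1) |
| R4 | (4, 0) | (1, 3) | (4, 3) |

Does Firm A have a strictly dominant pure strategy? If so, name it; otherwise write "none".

R3

R3 vs R1: Opt1: 7>6, Opt2: 8>4, Opt3: 7>3.
R3 vs R2: Opt1: 7>5, Opt2: 8>2, Opt3: 7>3.
R3 vs R4: Opt1: 7>4, Opt2: 8>1, Opt3: 7>4.
R3 strictly beats every other strategy against every opponent action, so it is strictly dominant.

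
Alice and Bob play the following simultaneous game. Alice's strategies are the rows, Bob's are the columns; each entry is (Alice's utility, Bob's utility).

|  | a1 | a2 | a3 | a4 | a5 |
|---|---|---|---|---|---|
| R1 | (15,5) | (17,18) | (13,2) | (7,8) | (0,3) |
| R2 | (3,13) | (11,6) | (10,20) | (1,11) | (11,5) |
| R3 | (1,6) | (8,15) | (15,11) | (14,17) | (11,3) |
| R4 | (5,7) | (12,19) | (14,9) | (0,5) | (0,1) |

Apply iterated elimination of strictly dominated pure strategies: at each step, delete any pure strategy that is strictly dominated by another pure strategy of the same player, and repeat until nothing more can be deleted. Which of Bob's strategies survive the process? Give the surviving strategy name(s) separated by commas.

For Bob, a1 strictly dominates a5 on the remaining rows (R1: 5>3, R2: 13>5, R3: 6>3, R4: 7>1); eliminate a5.
Row R2 is eliminated: R1 beats it against every remaining column (a1: 15>3, a2: 17>11, a3: 13>10, a4: 7>1).
Column a1 is eliminated: a2 beats it against every remaining row (R1: 18>5, R3: 15>6, R4: 19>7).
Bob's strategy a3 is strictly dominated by a2 (R1: 18>2, R3: 15>11, R4: 19>9) and is removed.
For Alice, R1 strictly dominates R4 on the remaining columns (a2: 17>12, a4: 7>0); eliminate R4.
Among the remaining strategies, none is strictly dominated by another pure strategy of the same player, so the elimination stops.
Surviving strategies — Alice: {R1, R3}; Bob: {a2, a4}.

a2, a4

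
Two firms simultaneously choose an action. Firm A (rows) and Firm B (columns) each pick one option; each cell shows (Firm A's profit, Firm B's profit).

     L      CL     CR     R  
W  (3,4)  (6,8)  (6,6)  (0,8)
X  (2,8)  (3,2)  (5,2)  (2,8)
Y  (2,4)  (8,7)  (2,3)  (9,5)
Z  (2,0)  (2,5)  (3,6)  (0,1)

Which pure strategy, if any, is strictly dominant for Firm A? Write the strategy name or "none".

W fails to dominate X at R (0<2).
X fails to dominate W at L (2<3).
Y fails to dominate W at L (2<3).
Z fails to dominate W at L (2<3).
No single strategy dominates all the others.

none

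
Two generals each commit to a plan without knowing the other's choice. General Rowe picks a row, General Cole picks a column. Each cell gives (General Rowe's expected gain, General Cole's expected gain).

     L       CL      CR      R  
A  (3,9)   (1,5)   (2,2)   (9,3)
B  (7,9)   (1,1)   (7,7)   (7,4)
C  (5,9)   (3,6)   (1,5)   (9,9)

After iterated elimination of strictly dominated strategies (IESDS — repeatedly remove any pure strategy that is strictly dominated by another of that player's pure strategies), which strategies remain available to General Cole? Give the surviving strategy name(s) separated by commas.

For General Cole, L strictly dominates CL on the remaining rows (A: 9>5, B: 9>1, C: 9>6); eliminate CL.
For General Cole, L strictly dominates CR on the remaining rows (A: 9>2, B: 9>7, C: 9>5); eliminate CR.
Among the remaining strategies, none is strictly dominated by another pure strategy of the same player, so the elimination stops.
Surviving strategies — General Rowe: {A, B, C}; General Cole: {L, R}.

L, R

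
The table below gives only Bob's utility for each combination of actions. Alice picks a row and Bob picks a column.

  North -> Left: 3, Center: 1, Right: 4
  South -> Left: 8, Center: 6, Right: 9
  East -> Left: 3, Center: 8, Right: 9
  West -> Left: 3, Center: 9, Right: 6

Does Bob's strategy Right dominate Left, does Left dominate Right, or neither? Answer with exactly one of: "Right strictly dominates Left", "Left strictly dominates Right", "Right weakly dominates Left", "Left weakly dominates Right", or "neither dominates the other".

Right's payoffs vs Left's, by Alice's action — North: 4>3, South: 9>8, East: 9>3, West: 6>3.
Right gives a strictly higher payoff against every action of Alice, so Right strictly dominates Left.

Right strictly dominates Left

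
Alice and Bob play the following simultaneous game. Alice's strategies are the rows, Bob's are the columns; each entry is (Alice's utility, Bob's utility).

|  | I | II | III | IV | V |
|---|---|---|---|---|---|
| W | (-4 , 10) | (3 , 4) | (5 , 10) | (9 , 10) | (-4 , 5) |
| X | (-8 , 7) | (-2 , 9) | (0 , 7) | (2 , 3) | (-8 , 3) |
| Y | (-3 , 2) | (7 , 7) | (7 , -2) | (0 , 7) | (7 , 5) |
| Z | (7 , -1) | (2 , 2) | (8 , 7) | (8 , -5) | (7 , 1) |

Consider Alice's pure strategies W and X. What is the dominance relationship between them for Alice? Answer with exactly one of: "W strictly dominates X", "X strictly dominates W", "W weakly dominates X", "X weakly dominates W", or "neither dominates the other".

W strictly dominates X

W's payoffs vs X's, by Bob's action — I: -4>-8, II: 3>-2, III: 5>0, IV: 9>2, V: -4>-8.
Every comparison favours W, so W strictly dominates X.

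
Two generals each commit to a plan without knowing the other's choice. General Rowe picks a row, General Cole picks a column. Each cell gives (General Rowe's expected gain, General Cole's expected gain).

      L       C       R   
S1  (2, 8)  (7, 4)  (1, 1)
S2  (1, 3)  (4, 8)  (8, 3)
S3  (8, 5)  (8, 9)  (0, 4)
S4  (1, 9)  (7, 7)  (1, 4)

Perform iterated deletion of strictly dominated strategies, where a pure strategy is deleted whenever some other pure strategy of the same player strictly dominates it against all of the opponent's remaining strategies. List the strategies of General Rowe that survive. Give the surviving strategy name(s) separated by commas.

S3

General Cole's strategy R is strictly dominated by C (S1: 4>1, S2: 8>3, S3: 9>4, S4: 7>4) and is removed.
General Rowe's strategy S1 is strictly dominated by S3 (L: 8>2, C: 8>7) and is removed.
Row S2 is eliminated: S3 beats it against every remaining column (L: 8>1, C: 8>4).
General Rowe's strategy S4 is strictly dominated by S3 (L: 8>1, C: 8>7) and is removed.
Column L is eliminated: C beats it against every remaining row (S3: 9>5).
Among the remaining strategies, none is strictly dominated by another pure strategy of the same player, so the elimination stops.
Surviving strategies — General Rowe: {S3}; General Cole: {C}.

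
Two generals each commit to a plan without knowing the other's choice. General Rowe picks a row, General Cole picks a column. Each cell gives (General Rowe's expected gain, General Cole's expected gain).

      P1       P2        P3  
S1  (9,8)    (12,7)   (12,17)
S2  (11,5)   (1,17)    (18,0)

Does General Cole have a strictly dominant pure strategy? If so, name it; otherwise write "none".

P1 fails to dominate P2 at S2 (5<17).
P2 fails to dominate P1 at S1 (7<8).
P3 fails to dominate P1 at S2 (0<5).
No single strategy dominates all the others.

none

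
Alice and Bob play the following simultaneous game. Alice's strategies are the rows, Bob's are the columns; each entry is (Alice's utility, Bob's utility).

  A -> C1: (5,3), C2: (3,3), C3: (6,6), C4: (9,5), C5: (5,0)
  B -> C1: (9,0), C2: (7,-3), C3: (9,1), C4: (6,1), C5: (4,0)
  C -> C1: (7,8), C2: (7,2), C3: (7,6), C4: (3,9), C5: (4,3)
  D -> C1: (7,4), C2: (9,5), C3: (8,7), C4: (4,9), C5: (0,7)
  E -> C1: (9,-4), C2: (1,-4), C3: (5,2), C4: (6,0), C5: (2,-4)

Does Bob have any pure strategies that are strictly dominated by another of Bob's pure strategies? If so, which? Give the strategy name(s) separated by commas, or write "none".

C1, C2, C5

C4 strictly dominates C1 — A: 5>3, B: 1>0, C: 9>8, D: 9>4, E: 0>-4.
C2 is strictly dominated by C3 (A: 6>3, B: 1>-3, C: 6>2, D: 7>5, E: 2>-4).
C3: no other strategy beats it everywhere (C1 at A (6>3); C2 at A (6>3); C4 at A (6>5); C5 at A (6>0)).
C4: no other strategy beats it everywhere (C1 at A (5>3); C2 at A (5>3); C3 at B (1=1); C5 at A (5>0)).
C5: dominated, since C4 does at least as well everywhere (A: 5>0, B: 1>0, C: 9>3, D: 9>7, E: 0>-4).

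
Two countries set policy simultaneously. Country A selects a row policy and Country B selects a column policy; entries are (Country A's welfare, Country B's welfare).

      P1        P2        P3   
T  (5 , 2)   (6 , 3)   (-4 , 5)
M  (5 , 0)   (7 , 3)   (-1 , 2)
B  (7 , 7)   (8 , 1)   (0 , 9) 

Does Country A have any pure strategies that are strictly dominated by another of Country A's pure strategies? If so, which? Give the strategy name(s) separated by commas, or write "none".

T is strictly dominated by B (P1: 7>5, P2: 8>6, P3: 0>-4).
M is strictly dominated by B (P1: 7>5, P2: 8>7, P3: 0>-1).
Nothing dominates B: T at P1 (7>5); M at P1 (7>5).

T, M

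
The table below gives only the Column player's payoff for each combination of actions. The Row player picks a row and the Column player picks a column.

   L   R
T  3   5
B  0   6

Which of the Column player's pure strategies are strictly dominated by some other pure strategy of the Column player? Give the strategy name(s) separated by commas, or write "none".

L

L: dominated, since R does at least as well everywhere (T: 5>3, B: 6>0).
R: no other strategy beats it everywhere (L at T (5>3)).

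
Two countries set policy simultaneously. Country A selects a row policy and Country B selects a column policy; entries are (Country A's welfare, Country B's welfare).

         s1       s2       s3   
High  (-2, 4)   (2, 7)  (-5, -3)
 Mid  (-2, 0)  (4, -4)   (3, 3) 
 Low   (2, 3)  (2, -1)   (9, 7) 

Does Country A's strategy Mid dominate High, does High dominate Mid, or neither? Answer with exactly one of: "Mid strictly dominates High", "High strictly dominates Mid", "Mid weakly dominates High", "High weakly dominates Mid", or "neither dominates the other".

Mid's payoffs vs High's, by Country B's action — s1: -2=-2, s2: 4>2, s3: 3>-5.
Mid is at least as good everywhere and strictly better somewhere (tied only at s1), so Mid weakly but not strictly dominates High.

Mid weakly dominates High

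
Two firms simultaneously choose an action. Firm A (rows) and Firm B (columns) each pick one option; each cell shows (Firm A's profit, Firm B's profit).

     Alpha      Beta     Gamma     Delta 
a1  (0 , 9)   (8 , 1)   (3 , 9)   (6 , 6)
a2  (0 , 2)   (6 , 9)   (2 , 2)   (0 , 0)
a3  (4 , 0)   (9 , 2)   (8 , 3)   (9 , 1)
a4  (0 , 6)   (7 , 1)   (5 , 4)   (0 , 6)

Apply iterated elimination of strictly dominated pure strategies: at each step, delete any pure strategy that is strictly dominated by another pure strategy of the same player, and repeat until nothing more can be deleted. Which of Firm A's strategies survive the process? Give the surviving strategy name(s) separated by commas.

Row a1 is eliminated: a3 beats it against every remaining column (Alpha: 4>0, Beta: 9>8, Gamma: 8>3, Delta: 9>6).
Firm A's strategy a2 is strictly dominated by a3 (Alpha: 4>0, Beta: 9>6, Gamma: 8>2, Delta: 9>0) and is removed.
Firm A's strategy a4 is strictly dominated by a3 (Alpha: 4>0, Beta: 9>7, Gamma: 8>5, Delta: 9>0) and is removed.
For Firm B, Beta strictly dominates Alpha on the remaining rows (a3: 2>0); eliminate Alpha.
For Firm B, Gamma strictly dominates Beta on the remaining rows (a3: 3>2); eliminate Beta.
Column Delta is eliminated: Gamma beats it against every remaining row (a3: 3>1).
Among the remaining strategies, none is strictly dominated by another pure strategy of the same player, so the elimination stops.
Surviving strategies — Firm A: {a3}; Firm B: {Gamma}.

a3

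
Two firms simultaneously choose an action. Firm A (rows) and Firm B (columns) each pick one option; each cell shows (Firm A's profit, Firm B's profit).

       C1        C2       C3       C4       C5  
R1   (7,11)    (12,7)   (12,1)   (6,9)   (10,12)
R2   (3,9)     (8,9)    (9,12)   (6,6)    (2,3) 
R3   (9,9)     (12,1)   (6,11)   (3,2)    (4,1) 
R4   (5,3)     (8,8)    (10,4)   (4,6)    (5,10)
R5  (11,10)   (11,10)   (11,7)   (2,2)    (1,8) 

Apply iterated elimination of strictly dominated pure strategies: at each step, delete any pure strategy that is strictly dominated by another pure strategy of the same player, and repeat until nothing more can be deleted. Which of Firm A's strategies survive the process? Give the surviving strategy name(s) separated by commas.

Row R4 is eliminated: R1 beats it against every remaining column (C1: 7>5, C2: 12>8, C3: 12>10, C4: 6>4, C5: 10>5).
For Firm B, C1 strictly dominates C4 on the remaining rows (R1: 11>9, R2: 9>6, R3: 9>2, R5: 10>2); eliminate C4.
For Firm A, R1 strictly dominates R2 on the remaining columns (C1: 7>3, C2: 12>8, C3: 12>9, C5: 10>2); eliminate R2.
Among the remaining strategies, none is strictly dominated by another pure strategy of the same player, so the elimination stops.
Surviving strategies — Firm A: {R1, R3, R5}; Firm B: {C1, C2, C3, C5}.

R1, R3, R5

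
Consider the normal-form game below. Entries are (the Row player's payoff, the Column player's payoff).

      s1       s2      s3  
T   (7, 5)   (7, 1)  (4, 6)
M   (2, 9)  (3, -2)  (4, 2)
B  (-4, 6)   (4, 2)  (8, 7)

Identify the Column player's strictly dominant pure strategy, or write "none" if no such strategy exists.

s1 fails to dominate s3 at T (5<6).
s2 fails to dominate s1 at T (1<5).
s3 fails to dominate s1 at M (2<9).
No single strategy dominates all the others.

none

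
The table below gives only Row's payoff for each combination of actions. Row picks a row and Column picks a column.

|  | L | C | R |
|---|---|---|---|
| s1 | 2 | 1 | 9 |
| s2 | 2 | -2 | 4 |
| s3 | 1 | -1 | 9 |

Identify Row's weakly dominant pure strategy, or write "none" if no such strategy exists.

s1

s1 vs s2: L: 2=2, C: 1>-2, R: 9>4.
s1 vs s3: L: 2>1, C: 1>-1, R: 9=9.
s1 is at least as good as every other strategy against every opponent action, so it is weakly dominant.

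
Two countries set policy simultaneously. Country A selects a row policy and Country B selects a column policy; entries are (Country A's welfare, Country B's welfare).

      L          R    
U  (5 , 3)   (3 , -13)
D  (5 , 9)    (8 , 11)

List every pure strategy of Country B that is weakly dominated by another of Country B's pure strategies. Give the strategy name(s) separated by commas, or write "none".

L is not dominated — it holds its own against R at U (3>-13).
R: no other strategy beats it everywhere (L at D (11>9)).

none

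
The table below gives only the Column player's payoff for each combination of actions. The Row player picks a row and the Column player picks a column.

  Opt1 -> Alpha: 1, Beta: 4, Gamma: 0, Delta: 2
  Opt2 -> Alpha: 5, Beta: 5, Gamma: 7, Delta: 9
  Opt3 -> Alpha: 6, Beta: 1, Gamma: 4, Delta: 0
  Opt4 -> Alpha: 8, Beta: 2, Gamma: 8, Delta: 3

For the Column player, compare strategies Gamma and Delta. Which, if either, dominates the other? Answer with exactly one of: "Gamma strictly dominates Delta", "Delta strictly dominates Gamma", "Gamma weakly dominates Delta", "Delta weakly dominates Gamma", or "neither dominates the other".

neither dominates the other

Gamma's payoffs vs Delta's, by the Row player's action — Opt1: 0<2, Opt2: 7<9, Opt3: 4>0, Opt4: 8>3.
Gamma does better at Opt3, Opt4 but worse at Opt1, Opt2; neither strategy dominates the other.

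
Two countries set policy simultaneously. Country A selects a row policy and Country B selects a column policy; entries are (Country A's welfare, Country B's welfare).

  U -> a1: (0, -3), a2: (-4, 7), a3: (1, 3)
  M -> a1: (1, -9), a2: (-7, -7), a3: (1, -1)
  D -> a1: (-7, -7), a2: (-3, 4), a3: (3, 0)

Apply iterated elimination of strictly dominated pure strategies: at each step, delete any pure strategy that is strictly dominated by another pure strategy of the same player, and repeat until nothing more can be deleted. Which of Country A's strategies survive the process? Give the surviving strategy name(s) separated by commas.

For Country B, a2 strictly dominates a1 on the remaining rows (U: 7>-3, M: -7>-9, D: 4>-7); eliminate a1.
For Country A, D strictly dominates U on the remaining columns (a2: -3>-4, a3: 3>1); eliminate U.
For Country A, D strictly dominates M on the remaining columns (a2: -3>-7, a3: 3>1); eliminate M.
Column a3 is eliminated: a2 beats it against every remaining row (D: 4>0).
Among the remaining strategies, none is strictly dominated by another pure strategy of the same player, so the elimination stops.
Surviving strategies — Country A: {D}; Country B: {a2}.

D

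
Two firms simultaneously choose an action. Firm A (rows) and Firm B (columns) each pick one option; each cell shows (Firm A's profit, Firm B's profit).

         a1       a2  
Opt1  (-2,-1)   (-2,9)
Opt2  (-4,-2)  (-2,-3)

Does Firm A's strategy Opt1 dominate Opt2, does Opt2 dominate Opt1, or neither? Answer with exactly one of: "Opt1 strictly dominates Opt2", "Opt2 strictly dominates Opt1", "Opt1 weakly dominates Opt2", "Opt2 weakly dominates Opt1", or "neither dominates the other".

Opt1 weakly dominates Opt2

Opt1's payoffs vs Opt2's, by Firm B's action — a1: -2>-4, a2: -2=-2.
Opt1 is at least as good everywhere and strictly better somewhere (tied only at a2), so Opt1 weakly but not strictly dominates Opt2.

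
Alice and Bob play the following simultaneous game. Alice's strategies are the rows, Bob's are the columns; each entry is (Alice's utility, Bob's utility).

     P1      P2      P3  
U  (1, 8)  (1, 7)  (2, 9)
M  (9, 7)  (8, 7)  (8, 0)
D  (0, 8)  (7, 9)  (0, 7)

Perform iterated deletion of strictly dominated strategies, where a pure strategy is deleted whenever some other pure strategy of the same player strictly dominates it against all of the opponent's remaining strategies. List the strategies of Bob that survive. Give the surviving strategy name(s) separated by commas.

Alice's strategy U is strictly dominated by M (P1: 9>1, P2: 8>1, P3: 8>2) and is removed.
Row D is eliminated: M beats it against every remaining column (P1: 9>0, P2: 8>7, P3: 8>0).
For Bob, P1 strictly dominates P3 on the remaining rows (M: 7>0); eliminate P3.
Among the remaining strategies, none is strictly dominated by another pure strategy of the same player, so the elimination stops.
Surviving strategies — Alice: {M}; Bob: {P1, P2}.

P1, P2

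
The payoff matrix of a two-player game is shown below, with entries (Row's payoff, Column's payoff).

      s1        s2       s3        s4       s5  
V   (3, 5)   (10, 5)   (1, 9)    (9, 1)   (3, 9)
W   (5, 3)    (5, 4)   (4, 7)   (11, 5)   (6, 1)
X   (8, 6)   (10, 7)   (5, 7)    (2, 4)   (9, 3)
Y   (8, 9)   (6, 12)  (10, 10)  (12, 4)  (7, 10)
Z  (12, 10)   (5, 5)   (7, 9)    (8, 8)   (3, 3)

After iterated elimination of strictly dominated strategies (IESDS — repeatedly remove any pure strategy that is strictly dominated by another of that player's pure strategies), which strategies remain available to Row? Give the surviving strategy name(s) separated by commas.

V, X, Y, Z

Row's strategy W is strictly dominated by Y (s1: 8>5, s2: 6>5, s3: 10>4, s4: 12>11, s5: 7>6) and is removed.
Column s4 is eliminated: s1 beats it against every remaining row (V: 5>1, X: 6>4, Y: 9>4, Z: 10>8).
Among the remaining strategies, none is strictly dominated by another pure strategy of the same player, so the elimination stops.
Surviving strategies — Row: {V, X, Y, Z}; Column: {s1, s2, s3, s5}.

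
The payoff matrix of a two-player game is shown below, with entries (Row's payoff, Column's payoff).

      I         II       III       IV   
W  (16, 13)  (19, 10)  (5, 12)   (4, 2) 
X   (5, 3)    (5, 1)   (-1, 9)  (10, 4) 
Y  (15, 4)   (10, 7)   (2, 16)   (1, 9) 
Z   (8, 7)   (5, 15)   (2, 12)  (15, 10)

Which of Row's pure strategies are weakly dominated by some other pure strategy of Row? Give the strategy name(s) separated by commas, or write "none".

X, Y

Nothing dominates W: X at I (16>5); Y at I (16>15); Z at I (16>8).
Z weakly dominates X — I: 8>5, II: 5=5, III: 2>-1, IV: 15>10.
Y is weakly dominated by W (I: 16>15, II: 19>10, III: 5>2, IV: 4>1).
Nothing dominates Z: W at IV (15>4); X at I (8>5); Y at IV (15>1).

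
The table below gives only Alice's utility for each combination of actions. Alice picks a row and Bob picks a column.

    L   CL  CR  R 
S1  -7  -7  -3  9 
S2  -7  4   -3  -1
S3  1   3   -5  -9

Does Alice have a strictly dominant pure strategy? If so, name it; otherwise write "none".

none

S1 fails to dominate S2 at L (-7=-7).
S2 fails to dominate S1 at L (-7=-7).
S3 fails to dominate S1 at CR (-5<-3).
No single strategy dominates all the others.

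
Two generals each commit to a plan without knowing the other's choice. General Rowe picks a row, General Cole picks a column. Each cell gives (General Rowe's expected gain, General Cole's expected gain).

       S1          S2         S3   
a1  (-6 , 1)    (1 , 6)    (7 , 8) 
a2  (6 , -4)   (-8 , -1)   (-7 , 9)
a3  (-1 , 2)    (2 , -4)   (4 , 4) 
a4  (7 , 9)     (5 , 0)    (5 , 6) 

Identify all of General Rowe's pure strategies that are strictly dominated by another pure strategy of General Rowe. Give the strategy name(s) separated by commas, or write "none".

a1: no other strategy beats it everywhere (a2 at S2 (1>-8); a3 at S3 (7>4); a4 at S3 (7>5)).
a2: dominated, since a4 does at least as well everywhere (S1: 7>6, S2: 5>-8, S3: 5>-7).
a4 strictly dominates a3 — S1: 7>-1, S2: 5>2, S3: 5>4.
Nothing dominates a4: a1 at S1 (7>-6); a2 at S1 (7>6); a3 at S1 (7>-1).

a2, a3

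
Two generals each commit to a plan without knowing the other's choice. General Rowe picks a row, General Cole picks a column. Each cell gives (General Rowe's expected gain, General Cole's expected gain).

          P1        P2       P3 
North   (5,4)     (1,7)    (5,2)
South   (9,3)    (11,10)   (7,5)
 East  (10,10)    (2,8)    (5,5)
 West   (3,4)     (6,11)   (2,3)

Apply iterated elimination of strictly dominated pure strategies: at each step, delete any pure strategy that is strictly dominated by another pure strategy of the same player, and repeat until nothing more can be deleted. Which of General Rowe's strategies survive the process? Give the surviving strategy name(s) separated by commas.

General Rowe's strategy North is strictly dominated by South (P1: 9>5, P2: 11>1, P3: 7>5) and is removed.
Row West is eliminated: South beats it against every remaining column (P1: 9>3, P2: 11>6, P3: 7>2).
Column P3 is eliminated: P2 beats it against every remaining row (South: 10>5, East: 8>5).
Among the remaining strategies, none is strictly dominated by another pure strategy of the same player, so the elimination stops.
Surviving strategies — General Rowe: {South, East}; General Cole: {P1, P2}.

South, East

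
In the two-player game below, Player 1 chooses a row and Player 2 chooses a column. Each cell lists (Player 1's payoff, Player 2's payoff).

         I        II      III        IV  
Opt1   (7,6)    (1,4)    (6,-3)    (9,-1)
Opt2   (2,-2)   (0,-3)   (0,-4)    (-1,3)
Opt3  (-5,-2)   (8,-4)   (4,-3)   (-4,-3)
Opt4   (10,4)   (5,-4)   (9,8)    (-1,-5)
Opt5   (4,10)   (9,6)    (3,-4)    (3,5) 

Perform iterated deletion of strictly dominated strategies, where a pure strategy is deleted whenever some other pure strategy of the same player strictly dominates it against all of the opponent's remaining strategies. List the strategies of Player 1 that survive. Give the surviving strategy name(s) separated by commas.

Player 1's strategy Opt2 is strictly dominated by Opt1 (I: 7>2, II: 1>0, III: 6>0, IV: 9>-1) and is removed.
Player 2's strategy II is strictly dominated by I (Opt1: 6>4, Opt3: -2>-4, Opt4: 4>-4, Opt5: 10>6) and is removed.
Player 1's strategy Opt3 is strictly dominated by Opt1 (I: 7>-5, III: 6>4, IV: 9>-4) and is removed.
For Player 1, Opt1 strictly dominates Opt5 on the remaining columns (I: 7>4, III: 6>3, IV: 9>3); eliminate Opt5.
Player 2's strategy IV is strictly dominated by I (Opt1: 6>-1, Opt4: 4>-5) and is removed.
For Player 1, Opt4 strictly dominates Opt1 on the remaining columns (I: 10>7, III: 9>6); eliminate Opt1.
Column I is eliminated: III beats it against every remaining row (Opt4: 8>4).
Among the remaining strategies, none is strictly dominated by another pure strategy of the same player, so the elimination stops.
Surviving strategies — Player 1: {Opt4}; Player 2: {III}.

Opt4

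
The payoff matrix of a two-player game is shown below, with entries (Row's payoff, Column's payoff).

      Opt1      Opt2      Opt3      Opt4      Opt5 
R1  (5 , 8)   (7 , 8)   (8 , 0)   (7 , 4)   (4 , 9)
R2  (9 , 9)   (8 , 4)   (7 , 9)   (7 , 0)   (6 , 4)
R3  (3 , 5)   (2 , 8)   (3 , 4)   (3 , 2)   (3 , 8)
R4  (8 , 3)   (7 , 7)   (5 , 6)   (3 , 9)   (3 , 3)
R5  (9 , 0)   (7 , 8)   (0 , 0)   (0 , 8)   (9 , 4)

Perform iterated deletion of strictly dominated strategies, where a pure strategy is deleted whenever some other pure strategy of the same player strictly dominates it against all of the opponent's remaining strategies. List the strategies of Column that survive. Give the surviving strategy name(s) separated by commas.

For Row, R1 strictly dominates R3 on the remaining columns (Opt1: 5>3, Opt2: 7>2, Opt3: 8>3, Opt4: 7>3, Opt5: 4>3); eliminate R3.
For Row, R2 strictly dominates R4 on the remaining columns (Opt1: 9>8, Opt2: 8>7, Opt3: 7>5, Opt4: 7>3, Opt5: 6>3); eliminate R4.
Among the remaining strategies, none is strictly dominated by another pure strategy of the same player, so the elimination stops.
Surviving strategies — Row: {R1, R2, R5}; Column: {Opt1, Opt2, Opt3, Opt4, Opt5}.

Opt1, Opt2, Opt3, Opt4, Opt5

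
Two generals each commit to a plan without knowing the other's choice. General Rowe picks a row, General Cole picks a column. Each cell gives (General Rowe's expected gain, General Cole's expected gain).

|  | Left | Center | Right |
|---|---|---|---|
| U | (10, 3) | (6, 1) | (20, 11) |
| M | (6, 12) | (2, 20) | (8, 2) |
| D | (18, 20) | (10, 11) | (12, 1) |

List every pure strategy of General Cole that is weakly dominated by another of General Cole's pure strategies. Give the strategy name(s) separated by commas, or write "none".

none

Nothing dominates Left: Center at U (3>1); Right at M (12>2).
Nothing dominates Center: Left at M (20>12); Right at M (20>2).
Nothing dominates Right: Left at U (11>3); Center at U (11>1).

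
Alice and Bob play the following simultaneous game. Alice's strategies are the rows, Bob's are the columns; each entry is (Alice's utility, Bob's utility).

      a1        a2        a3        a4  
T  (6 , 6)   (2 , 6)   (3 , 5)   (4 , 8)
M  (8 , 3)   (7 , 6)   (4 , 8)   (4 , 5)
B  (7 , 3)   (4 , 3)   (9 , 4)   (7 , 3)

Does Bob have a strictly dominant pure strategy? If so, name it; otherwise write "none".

a1 fails to dominate a2 at T (6=6).
a2 fails to dominate a1 at T (6=6).
a3 fails to dominate a1 at T (5<6).
a4 fails to dominate a1 at B (3=3).
No single strategy dominates all the others.

none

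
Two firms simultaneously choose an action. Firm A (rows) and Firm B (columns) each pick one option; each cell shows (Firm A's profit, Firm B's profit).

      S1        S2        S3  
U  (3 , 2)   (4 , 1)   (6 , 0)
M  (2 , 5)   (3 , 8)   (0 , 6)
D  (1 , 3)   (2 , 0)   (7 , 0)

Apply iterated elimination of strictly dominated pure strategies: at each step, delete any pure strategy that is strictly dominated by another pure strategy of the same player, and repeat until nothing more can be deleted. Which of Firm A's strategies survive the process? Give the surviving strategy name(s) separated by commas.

Row M is eliminated: U beats it against every remaining column (S1: 3>2, S2: 4>3, S3: 6>0).
Firm B's strategy S2 is strictly dominated by S1 (U: 2>1, D: 3>0) and is removed.
For Firm B, S1 strictly dominates S3 on the remaining rows (U: 2>0, D: 3>0); eliminate S3.
Firm A's strategy D is strictly dominated by U (S1: 3>1) and is removed.
Among the remaining strategies, none is strictly dominated by another pure strategy of the same player, so the elimination stops.
Surviving strategies — Firm A: {U}; Firm B: {S1}.

U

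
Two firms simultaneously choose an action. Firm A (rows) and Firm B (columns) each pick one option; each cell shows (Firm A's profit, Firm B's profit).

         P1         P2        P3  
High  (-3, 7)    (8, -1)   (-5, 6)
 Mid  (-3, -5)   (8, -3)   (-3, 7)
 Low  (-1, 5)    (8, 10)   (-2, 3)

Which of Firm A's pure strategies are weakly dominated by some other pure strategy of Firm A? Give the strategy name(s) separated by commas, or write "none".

High is weakly dominated by Mid (P1: -3=-3, P2: 8=8, P3: -3>-5).
Low weakly dominates Mid — P1: -1>-3, P2: 8=8, P3: -2>-3.
Low: no other strategy beats it everywhere (High at P1 (-1>-3); Mid at P1 (-1>-3)).

High, Mid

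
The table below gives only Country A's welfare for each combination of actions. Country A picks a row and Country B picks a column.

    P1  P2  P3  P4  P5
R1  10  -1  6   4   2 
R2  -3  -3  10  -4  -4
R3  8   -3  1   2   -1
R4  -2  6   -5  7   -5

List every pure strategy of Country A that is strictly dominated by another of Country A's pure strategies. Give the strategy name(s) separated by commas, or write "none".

R3

Nothing dominates R1: R2 at P1 (10>-3); R3 at P1 (10>8); R4 at P1 (10>-2).
R2: no other strategy beats it everywhere (R1 at P3 (10>6); R3 at P2 (-3=-3); R4 at P3 (10>-5)).
R3 is strictly dominated by R1 (P1: 10>8, P2: -1>-3, P3: 6>1, P4: 4>2, P5: 2>-1).
R4 is not dominated — it holds its own against R1 at P2 (6>-1); R2 at P1 (-2>-3); R3 at P2 (6>-3).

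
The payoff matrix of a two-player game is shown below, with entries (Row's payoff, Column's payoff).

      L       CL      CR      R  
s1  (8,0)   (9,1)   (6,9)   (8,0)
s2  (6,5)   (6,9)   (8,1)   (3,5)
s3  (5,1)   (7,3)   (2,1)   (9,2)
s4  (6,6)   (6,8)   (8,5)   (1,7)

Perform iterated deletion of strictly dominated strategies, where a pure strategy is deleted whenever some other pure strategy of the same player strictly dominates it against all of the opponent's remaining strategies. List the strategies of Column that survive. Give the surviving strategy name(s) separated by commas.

CL, CR

Column L is eliminated: CL beats it against every remaining row (s1: 1>0, s2: 9>5, s3: 3>1, s4: 8>6).
For Column, CL strictly dominates R on the remaining rows (s1: 1>0, s2: 9>5, s3: 3>2, s4: 8>7); eliminate R.
Row's strategy s3 is strictly dominated by s1 (CL: 9>7, CR: 6>2) and is removed.
Among the remaining strategies, none is strictly dominated by another pure strategy of the same player, so the elimination stops.
Surviving strategies — Row: {s1, s2, s4}; Column: {CL, CR}.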